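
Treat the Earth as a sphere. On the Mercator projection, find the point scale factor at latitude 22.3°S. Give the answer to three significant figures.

1.08

Mercator is conformal, so the point scale is isotropic: h = k = sec φ = 1/cos φ.
k = 1/cos 22.3° = 1/0.9252 = 1.081.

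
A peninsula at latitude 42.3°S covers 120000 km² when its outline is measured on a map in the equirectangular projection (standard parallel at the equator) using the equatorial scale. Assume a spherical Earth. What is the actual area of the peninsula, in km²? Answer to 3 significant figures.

88800 km²

Plate carrée maps x = Rλ, y = Rφ. The meridian scale is h = 1 and the parallel scale is k = 1/cos φ = sec φ.
Areal scale = h·k = 1 × sec φ; at 42.3°, h = 1.000, k = 1.352, so h·k = 1.352.
True area = apparent / (areal scale) = 120000 / 1.352 ≈ 88800 km².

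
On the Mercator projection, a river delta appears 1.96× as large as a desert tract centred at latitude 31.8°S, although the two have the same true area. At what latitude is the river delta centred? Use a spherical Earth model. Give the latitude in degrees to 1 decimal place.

On Mercator, (apparent₁)/(apparent₂) = sec²φ₁ / sec²φ₂ when true areas are equal.
cos²φ₂ / cos²φ₁ = 1.96  ⇒  cos φ₁ = cos 31.8° / √1.96 = 0.8499/1.400 = 0.6071.
φ₁ = arccos(0.6071) ≈ 52.6°.

52.6°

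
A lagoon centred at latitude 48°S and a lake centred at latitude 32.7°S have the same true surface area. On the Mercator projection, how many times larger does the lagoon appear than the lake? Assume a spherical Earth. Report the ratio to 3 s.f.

1.58

Mercator is conformal with k = sec φ, so areal scale = k² = sec²φ.
At 48°: sec²(48°) = 1/0.6691² = 2.233.
At 32.7°: sec²(32.7°) = 1/0.8415² = 1.412.
Ratio = 2.233/1.412 = cos²(32.7°)/cos²(48°) ≈ 1.58.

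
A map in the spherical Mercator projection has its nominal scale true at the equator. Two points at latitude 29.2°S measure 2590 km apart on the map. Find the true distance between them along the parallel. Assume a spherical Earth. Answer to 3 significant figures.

For Mercator, h = k = sec φ (a conformal cylindrical projection has a single point scale, 1/cos φ).
Along the parallel at 29.2°, map distances are exaggerated by k = sec 29.2° = 1.146.
True distance = 2590 / 1.146 = 2590 × cos 29.2° ≈ 2260 km.

2260 km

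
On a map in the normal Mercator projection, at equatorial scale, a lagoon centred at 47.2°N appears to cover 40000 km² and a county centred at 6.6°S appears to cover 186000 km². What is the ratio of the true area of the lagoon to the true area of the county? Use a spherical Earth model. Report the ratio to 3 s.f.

Mercator's areal exaggeration is sec²φ; hence true area = (apparent area) · cos²φ.
True area of lagoon: 40000 × cos²(47.2°) = 40000 × 0.4616 = 18470 km².
True area of county: 186000 × cos²(6.6°) = 186000 × 0.9868 = 183500 km².
Ratio = 18470 / 183500 ≈ 0.101.

0.101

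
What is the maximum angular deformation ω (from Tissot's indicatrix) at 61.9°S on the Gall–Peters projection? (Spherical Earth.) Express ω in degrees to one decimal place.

Gall–Peters is a cylindrical equal-area projection with standard parallels at ±45°. Cylindrical equal-area (φ₀ = 45°): h = cos φ / cos 45° along meridians, k = cos 45° / cos φ along parallels; h·k = 1.
At 61.9°: h = 0.6661, k = 1.501; principal scales a = 1.501, b = 0.6661.
sin(ω/2) = (a − b)/(a + b) = 0.8351/2.167 = 0.3853, so ω = 2 arcsin(0.3853) ≈ 45.3°.

45.3°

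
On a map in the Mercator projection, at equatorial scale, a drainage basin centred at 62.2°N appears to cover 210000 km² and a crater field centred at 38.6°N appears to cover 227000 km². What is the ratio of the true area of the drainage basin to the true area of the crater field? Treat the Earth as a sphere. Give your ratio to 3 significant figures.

0.329

Mercator's areal exaggeration is sec²φ; hence true area = (apparent area) · cos²φ.
True area of drainage basin: 210000 × cos²(62.2°) = 210000 × 0.2175 = 45680 km².
True area of crater field: 227000 × cos²(38.6°) = 227000 × 0.6108 = 138600 km².
Ratio = 45680 / 138600 ≈ 0.329.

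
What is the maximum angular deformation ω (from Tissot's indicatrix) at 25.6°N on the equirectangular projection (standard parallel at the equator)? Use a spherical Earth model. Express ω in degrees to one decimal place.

Plate carrée maps x = Rλ, y = Rφ. The meridian scale is h = 1 and the parallel scale is k = 1/cos φ = sec φ.
At 25.6°: h = 1.000, k = 1.109; principal scales a = 1.109, b = 1.000.
sin(ω/2) = (a − b)/(a + b) = 0.1089/2.109 = 0.05162, so ω = 2 arcsin(0.05162) ≈ 5.9°.

5.9°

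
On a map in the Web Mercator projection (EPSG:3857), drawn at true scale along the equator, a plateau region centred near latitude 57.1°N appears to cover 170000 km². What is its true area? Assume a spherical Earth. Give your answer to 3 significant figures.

The Mercator projection is conformal; its linear scale factor is the same in every direction and equals sec φ = 1/cos φ.
Areal scale = k² = sec²φ = 1/cos²(57.1°) = 1/0.5432² = 3.389.
True area = apparent / (areal scale) = 170000 / 3.389 ≈ 50200 km².

50200 km²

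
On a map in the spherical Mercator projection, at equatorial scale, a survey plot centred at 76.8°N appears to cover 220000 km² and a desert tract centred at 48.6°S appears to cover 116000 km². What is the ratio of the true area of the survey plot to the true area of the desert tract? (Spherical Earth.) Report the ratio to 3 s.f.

0.226

On Mercator the areal scale is sec²φ, so true area = apparent × cos²φ.
True area of survey plot: 220000 × cos²(76.8°) = 220000 × 0.05214 = 11470 km².
True area of desert tract: 116000 × cos²(48.6°) = 116000 × 0.4373 = 50730 km².
Ratio = 11470 / 50730 ≈ 0.226.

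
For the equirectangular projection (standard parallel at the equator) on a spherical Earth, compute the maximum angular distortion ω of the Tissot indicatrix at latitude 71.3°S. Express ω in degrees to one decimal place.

61.9°

In the plate carrée (x = Rλ, y = Rφ), meridians are true-scale (h = 1) and parallels are stretched by k = sec φ.
At 71.3°: h = 1.000, k = 3.119; principal scales a = 3.119, b = 1.000.
sin(ω/2) = (a − b)/(a + b) = 2.119/4.119 = 0.5144, so ω = 2 arcsin(0.5144) ≈ 61.9°.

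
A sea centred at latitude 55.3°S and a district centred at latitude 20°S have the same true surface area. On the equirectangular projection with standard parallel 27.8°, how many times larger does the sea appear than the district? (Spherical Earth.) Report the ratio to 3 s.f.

1.65

With standard parallel φ₀ = 27.8°, the equirectangular projection gives x = Rλ cos φ₀, y = Rφ, so h = 1 and k = cos 27.8° / cos φ.
Areal scale at 55.3°: h·k = 1.000 × 1.554 = 1.554.
Areal scale at 20°: h·k = 1.000 × 0.9414 = 0.9414.
Ratio = 1.554/0.9414 ≈ 1.65.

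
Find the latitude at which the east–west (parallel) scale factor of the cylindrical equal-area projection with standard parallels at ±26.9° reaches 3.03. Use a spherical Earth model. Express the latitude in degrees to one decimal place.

72.9°

Cylindrical equal-area (φ₀ = 26.9°): h = cos φ / cos 26.9° along meridians, k = cos 26.9° / cos φ along parallels; h·k = 1.
k = cos φ₀ / cos φ = 3.03  ⇒  cos φ = cos 26.9° / 3.03 = 0.2943.
φ = arccos(0.2943) ≈ 72.9°.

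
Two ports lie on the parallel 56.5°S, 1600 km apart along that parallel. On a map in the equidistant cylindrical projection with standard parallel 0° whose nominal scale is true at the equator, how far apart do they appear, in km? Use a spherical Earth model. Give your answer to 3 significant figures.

2900 km

Plate carrée maps x = Rλ, y = Rφ. The meridian scale is h = 1 and the parallel scale is k = 1/cos φ = sec φ.
Along the parallel, k = sec 56.5° = 1/0.5519 = 1.812.
Map distance = 1600 × 1.812 ≈ 2900 km.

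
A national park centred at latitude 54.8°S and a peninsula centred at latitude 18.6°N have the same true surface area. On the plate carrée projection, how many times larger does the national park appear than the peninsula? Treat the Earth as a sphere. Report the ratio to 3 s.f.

1.64

For the equirectangular projection with φ₀ = 0 (plate carrée), h = 1 along meridians and k = sec φ along parallels.
Areal scale at 54.8°: h·k = 1.000 × 1.735 = 1.735.
Areal scale at 18.6°: h·k = 1.000 × 1.055 = 1.055.
Ratio = 1.735/1.055 ≈ 1.64.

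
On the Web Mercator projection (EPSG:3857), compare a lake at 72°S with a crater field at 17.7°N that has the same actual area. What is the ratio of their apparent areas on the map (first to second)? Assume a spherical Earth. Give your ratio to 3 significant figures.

9.50

On Mercator, area is exaggerated by sec²φ = 1/cos²φ.
At 72°: sec²(72°) = 1/0.3090² = 10.47.
At 17.7°: sec²(17.7°) = 1/0.9527² = 1.102.
Ratio = 10.47/1.102 = cos²(17.7°)/cos²(72°) ≈ 9.50.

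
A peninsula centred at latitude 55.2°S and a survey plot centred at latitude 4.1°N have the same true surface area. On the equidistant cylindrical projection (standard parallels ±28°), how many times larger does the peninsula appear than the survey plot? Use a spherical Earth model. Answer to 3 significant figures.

With standard parallel φ₀ = 28°, the equirectangular projection gives x = Rλ cos φ₀, y = Rφ, so h = 1 and k = cos 28° / cos φ.
Areal scale at 55.2°: h·k = 1.000 × 1.547 = 1.547.
Areal scale at 4.1°: h·k = 1.000 × 0.8852 = 0.8852.
Ratio = 1.547/0.8852 ≈ 1.75.

1.75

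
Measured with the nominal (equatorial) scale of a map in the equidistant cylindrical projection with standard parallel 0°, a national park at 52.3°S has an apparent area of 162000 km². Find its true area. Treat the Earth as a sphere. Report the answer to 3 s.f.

In the plate carrée (x = Rλ, y = Rφ), meridians are true-scale (h = 1) and parallels are stretched by k = sec φ.
Areal scale = h·k = 1 × sec φ; at 52.3°, h = 1.000, k = 1.635, so h·k = 1.635.
True area = apparent / (areal scale) = 162000 / 1.635 ≈ 99100 km².

99100 km²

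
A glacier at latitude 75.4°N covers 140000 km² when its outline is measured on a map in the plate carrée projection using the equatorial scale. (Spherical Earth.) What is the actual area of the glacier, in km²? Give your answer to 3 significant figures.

For the equirectangular projection with φ₀ = 0 (plate carrée), h = 1 along meridians and k = sec φ along parallels.
Areal scale = h·k = 1 × sec φ; at 75.4°, h = 1.000, k = 3.967, so h·k = 3.967.
True area = apparent / (areal scale) = 140000 / 3.967 ≈ 35300 km².

35300 km²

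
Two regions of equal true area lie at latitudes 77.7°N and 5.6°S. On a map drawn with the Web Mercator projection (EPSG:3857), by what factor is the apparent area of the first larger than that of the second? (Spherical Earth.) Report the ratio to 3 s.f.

Mercator areal scale is sec²φ.
At 77.7°: sec²(77.7°) = 1/0.2130² = 22.04.
At 5.6°: sec²(5.6°) = 1/0.9952² = 1.010.
Ratio = 22.04/1.010 = cos²(5.6°)/cos²(77.7°) ≈ 21.8.

21.8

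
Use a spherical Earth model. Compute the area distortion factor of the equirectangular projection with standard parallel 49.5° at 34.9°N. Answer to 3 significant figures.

0.792

In the equirectangular projection with standard parallel φ₀ = 49.5° (x = Rλ cos φ₀, y = Rφ), meridians are true-scale (h = 1) and the parallel scale is k = cos φ₀ / cos φ.
Areal scale = h·k = 1 × cos φ₀ / cos φ; at 34.9°, h = 1.000, k = 0.7919, so h·k = 0.7919.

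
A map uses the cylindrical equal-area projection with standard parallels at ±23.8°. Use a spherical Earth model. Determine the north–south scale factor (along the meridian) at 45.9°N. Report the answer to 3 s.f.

0.761

For cylindrical equal-area with standard parallel φ₀, h = cos φ / cos φ₀ and k = cos φ₀ / cos φ, so h·k = 1.
h = cos 45.9° / cos 23.8° = 0.6959/0.9150 = 0.7606.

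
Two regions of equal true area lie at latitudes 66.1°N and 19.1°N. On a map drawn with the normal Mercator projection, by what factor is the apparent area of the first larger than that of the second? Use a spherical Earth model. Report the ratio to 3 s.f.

5.44

Mercator is conformal with k = sec φ, so areal scale = k² = sec²φ.
At 66.1°: sec²(66.1°) = 1/0.4051² = 6.092.
At 19.1°: sec²(19.1°) = 1/0.9449² = 1.120.
Ratio = 6.092/1.120 = cos²(19.1°)/cos²(66.1°) ≈ 5.44.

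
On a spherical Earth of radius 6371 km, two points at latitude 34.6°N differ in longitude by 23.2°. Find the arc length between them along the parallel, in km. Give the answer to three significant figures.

Arc length along a parallel = R cos φ · Δλ (with Δλ in radians).
= 6371 × cos 34.6° × (23.2° × π/180) = 6371 × 0.8231 × 0.4049 ≈ 2120 km.

2120 km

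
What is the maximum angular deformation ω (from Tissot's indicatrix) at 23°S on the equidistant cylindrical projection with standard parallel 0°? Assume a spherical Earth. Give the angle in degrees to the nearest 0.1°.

Plate carrée maps x = Rλ, y = Rφ. The meridian scale is h = 1 and the parallel scale is k = 1/cos φ = sec φ.
At 23°: h = 1.000, k = 1.086; principal scales a = 1.086, b = 1.000.
sin(ω/2) = (a − b)/(a + b) = 0.08636/2.086 = 0.04139, so ω = 2 arcsin(0.04139) ≈ 4.7°.

4.7°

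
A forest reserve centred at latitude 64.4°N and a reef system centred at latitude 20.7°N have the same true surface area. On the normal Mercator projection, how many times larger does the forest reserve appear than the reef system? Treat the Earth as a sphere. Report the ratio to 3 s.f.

Mercator is conformal with k = sec φ, so areal scale = k² = sec²φ.
At 64.4°: sec²(64.4°) = 1/0.4321² = 5.356.
At 20.7°: sec²(20.7°) = 1/0.9354² = 1.143.
Ratio = 5.356/1.143 = cos²(20.7°)/cos²(64.4°) ≈ 4.69.

4.69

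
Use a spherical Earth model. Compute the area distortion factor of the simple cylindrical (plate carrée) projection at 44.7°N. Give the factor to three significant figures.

Plate carrée maps x = Rλ, y = Rφ. The meridian scale is h = 1 and the parallel scale is k = 1/cos φ = sec φ.
Areal scale = h·k = 1 × sec φ; at 44.7°, h = 1.000, k = 1.407, so h·k = 1.407.

1.41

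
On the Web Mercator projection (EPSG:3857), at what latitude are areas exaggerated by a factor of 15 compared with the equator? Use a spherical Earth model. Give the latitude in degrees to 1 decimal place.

75.0°

Mercator areal scale is sec²φ.
sec²φ = 15  ⇒  cos²φ = 0.06667  ⇒  cos φ = 0.2582.
φ = arccos(0.2582) ≈ 75.0°.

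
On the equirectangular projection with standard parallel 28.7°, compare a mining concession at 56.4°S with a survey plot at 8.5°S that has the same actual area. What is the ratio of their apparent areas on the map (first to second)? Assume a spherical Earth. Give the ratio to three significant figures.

With standard parallel φ₀ = 28.7°, the equirectangular projection gives x = Rλ cos φ₀, y = Rφ, so h = 1 and k = cos 28.7° / cos φ.
Areal scale at 56.4°: h·k = 1.000 × 1.585 = 1.585.
Areal scale at 8.5°: h·k = 1.000 × 0.8869 = 0.8869.
Ratio = 1.585/0.8869 ≈ 1.79.

1.79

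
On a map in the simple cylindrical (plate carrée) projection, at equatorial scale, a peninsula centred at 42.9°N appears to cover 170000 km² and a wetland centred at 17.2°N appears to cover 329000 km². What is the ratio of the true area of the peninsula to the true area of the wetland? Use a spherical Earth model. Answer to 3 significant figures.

On the plate carrée, areal scale = h·k = 1 × sec φ, so true area = apparent × cos φ.
True area of peninsula: 170000 × cos(42.9°) = 170000 × 0.7325 = 124500 km².
True area of wetland: 329000 × cos(17.2°) = 329000 × 0.9553 = 314300 km².
Ratio = 124500 / 314300 ≈ 0.396.

0.396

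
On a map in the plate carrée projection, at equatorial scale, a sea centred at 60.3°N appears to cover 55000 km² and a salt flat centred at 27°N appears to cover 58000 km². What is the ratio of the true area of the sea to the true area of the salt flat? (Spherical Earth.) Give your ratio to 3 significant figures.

Plate carrée has h = 1 and k = sec φ, giving areal scale sec φ; true area = (apparent area) · cos φ.
True area of sea: 55000 × cos(60.3°) = 55000 × 0.4955 = 27250 km².
True area of salt flat: 58000 × cos(27°) = 58000 × 0.8910 = 51680 km².
Ratio = 27250 / 51680 ≈ 0.527.

0.527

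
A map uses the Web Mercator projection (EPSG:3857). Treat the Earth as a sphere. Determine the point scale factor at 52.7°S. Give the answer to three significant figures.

For Mercator, h = k = sec φ (a conformal cylindrical projection has a single point scale, 1/cos φ).
k = 1/cos 52.7° = 1/0.6060 = 1.650.

1.65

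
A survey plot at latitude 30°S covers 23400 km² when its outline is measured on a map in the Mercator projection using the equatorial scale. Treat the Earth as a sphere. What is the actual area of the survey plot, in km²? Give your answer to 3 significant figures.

For Mercator, h = k = sec φ (a conformal cylindrical projection has a single point scale, 1/cos φ).
Areal scale = k² = sec²φ = 1/cos²(30°) = 1/0.8660² = 1.333.
True area = apparent / (areal scale) = 23400 / 1.333 ≈ 17600 km².

17600 km²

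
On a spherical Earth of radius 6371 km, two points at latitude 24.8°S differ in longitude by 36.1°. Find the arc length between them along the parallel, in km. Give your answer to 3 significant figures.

3640 km

Arc length along a parallel = R cos φ · Δλ (with Δλ in radians).
= 6371 × cos 24.8° × (36.1° × π/180) = 6371 × 0.9078 × 0.6301 ≈ 3640 km.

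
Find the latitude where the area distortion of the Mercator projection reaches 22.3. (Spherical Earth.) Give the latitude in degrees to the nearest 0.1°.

Mercator areal scale is sec²φ.
sec²φ = 22.3  ⇒  cos²φ = 0.04484  ⇒  cos φ = 0.2118.
φ = arccos(0.2118) ≈ 77.8°.

77.8°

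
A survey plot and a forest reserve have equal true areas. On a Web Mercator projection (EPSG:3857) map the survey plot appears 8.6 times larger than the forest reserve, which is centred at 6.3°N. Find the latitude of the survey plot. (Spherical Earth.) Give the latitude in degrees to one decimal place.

Mercator areal scale is sec²φ, so apparent-area ratio = sec²φ₁ / sec²φ₂ = cos²φ₂ / cos²φ₁.
cos²φ₂ / cos²φ₁ = 8.6  ⇒  cos φ₁ = cos 6.3° / √8.6 = 0.9940/2.933 = 0.3389.
φ₁ = arccos(0.3389) ≈ 70.2°.

70.2°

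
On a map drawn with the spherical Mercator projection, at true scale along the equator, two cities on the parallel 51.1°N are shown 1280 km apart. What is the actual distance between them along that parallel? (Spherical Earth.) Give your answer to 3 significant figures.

804 km

The Mercator projection is conformal; its linear scale factor is the same in every direction and equals sec φ = 1/cos φ.
Along the parallel at 51.1°, map distances are exaggerated by k = sec 51.1° = 1.592.
True distance = 1280 / 1.592 = 1280 × cos 51.1° ≈ 804 km.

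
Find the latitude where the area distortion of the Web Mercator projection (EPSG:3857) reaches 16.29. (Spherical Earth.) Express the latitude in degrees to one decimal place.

Mercator areal scale is sec²φ.
sec²φ = 16.29  ⇒  cos²φ = 0.06139  ⇒  cos φ = 0.2478.
φ = arccos(0.2478) ≈ 75.7°.

75.7°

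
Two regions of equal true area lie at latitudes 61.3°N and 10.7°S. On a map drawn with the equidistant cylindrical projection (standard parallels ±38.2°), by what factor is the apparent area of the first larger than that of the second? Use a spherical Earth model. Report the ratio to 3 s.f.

With standard parallel φ₀ = 38.2°, the equirectangular projection gives x = Rλ cos φ₀, y = Rφ, so h = 1 and k = cos 38.2° / cos φ.
Areal scale at 61.3°: h·k = 1.000 × 1.636 = 1.636.
Areal scale at 10.7°: h·k = 1.000 × 0.7998 = 0.7998.
Ratio = 1.636/0.7998 ≈ 2.05.

2.05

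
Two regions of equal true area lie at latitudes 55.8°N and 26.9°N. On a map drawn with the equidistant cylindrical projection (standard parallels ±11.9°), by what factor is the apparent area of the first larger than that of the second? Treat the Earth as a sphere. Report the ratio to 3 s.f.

With standard parallel φ₀ = 11.9°, the equirectangular projection gives x = Rλ cos φ₀, y = Rφ, so h = 1 and k = cos 11.9° / cos φ.
Areal scale at 55.8°: h·k = 1.000 × 1.741 = 1.741.
Areal scale at 26.9°: h·k = 1.000 × 1.097 = 1.097.
Ratio = 1.741/1.097 ≈ 1.59.

1.59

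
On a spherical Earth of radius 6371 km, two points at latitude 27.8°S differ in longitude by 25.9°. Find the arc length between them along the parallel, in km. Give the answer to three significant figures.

2550 km

Arc length along a parallel = R cos φ · Δλ (with Δλ in radians).
= 6371 × cos 27.8° × (25.9° × π/180) = 6371 × 0.8846 × 0.4520 ≈ 2550 km.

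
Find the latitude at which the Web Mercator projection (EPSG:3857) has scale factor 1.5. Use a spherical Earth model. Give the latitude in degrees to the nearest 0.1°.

Mercator scale is k = sec φ = 1/cos φ.
1/cos φ = 1.5  ⇒  cos φ = 0.6667  ⇒  φ = arccos(0.6667) ≈ 48.2°.

48.2°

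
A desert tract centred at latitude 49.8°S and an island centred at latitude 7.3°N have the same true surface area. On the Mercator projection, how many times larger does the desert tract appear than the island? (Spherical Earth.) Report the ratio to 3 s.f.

Mercator is conformal with k = sec φ, so areal scale = k² = sec²φ.
At 49.8°: sec²(49.8°) = 1/0.6455² = 2.400.
At 7.3°: sec²(7.3°) = 1/0.9919² = 1.016.
Ratio = 2.400/1.016 = cos²(7.3°)/cos²(49.8°) ≈ 2.36.

2.36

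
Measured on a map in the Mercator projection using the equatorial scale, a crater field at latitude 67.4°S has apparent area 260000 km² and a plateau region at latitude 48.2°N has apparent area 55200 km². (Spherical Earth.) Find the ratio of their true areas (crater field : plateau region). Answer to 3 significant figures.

1.57

Since Mercator area scale is 1/cos²φ, the true area equals the apparent area multiplied by cos²φ.
True area of crater field: 260000 × cos²(67.4°) = 260000 × 0.1477 = 38400 km².
True area of plateau region: 55200 × cos²(48.2°) = 55200 × 0.4443 = 24520 km².
Ratio = 38400 / 24520 ≈ 1.57.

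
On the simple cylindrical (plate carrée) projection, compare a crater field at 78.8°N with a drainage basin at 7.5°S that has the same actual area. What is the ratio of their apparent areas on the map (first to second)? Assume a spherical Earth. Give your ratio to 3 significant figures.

5.10

Plate carrée maps x = Rλ, y = Rφ. The meridian scale is h = 1 and the parallel scale is k = 1/cos φ = sec φ.
Areal scale at 78.8°: h·k = 1.000 × 5.148 = 5.148.
Areal scale at 7.5°: h·k = 1.000 × 1.009 = 1.009.
Ratio = 5.148/1.009 ≈ 5.10.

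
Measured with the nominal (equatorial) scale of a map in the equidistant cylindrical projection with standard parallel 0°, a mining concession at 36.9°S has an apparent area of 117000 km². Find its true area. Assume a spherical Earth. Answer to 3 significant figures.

Plate carrée maps x = Rλ, y = Rφ. The meridian scale is h = 1 and the parallel scale is k = 1/cos φ = sec φ.
Areal scale = h·k = 1 × sec φ; at 36.9°, h = 1.000, k = 1.250, so h·k = 1.250.
True area = apparent / (areal scale) = 117000 / 1.250 ≈ 93600 km².

93600 km²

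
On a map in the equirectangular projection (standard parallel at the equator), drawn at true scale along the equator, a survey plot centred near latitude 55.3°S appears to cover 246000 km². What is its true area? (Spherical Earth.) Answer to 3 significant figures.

In the plate carrée (x = Rλ, y = Rφ), meridians are true-scale (h = 1) and parallels are stretched by k = sec φ.
Areal scale = h·k = 1 × sec φ; at 55.3°, h = 1.000, k = 1.757, so h·k = 1.757.
True area = apparent / (areal scale) = 246000 / 1.757 ≈ 140000 km².

140000 km²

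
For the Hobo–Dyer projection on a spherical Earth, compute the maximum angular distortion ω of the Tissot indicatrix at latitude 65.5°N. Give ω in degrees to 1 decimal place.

The Hobo–Dyer projection is cylindrical equal-area with φ₀ = 37.5°. A cylindrical equal-area projection with standard parallel φ₀ has meridian scale h = cos φ / cos φ₀ and parallel scale k = cos φ₀ / cos φ (so areas are preserved, h·k = 1).
At 65.5°: h = 0.5227, k = 1.913; principal scales a = 1.913, b = 0.5227.
sin(ω/2) = (a − b)/(a + b) = 1.390/2.436 = 0.5708, so ω = 2 arcsin(0.5708) ≈ 69.6°.

69.6°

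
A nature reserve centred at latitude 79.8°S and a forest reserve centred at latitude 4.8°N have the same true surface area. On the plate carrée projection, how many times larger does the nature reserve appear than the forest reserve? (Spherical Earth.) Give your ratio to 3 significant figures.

5.63

For the equirectangular projection with φ₀ = 0 (plate carrée), h = 1 along meridians and k = sec φ along parallels.
Areal scale at 79.8°: h·k = 1.000 × 5.647 = 5.647.
Areal scale at 4.8°: h·k = 1.000 × 1.004 = 1.004.
Ratio = 5.647/1.004 ≈ 5.63.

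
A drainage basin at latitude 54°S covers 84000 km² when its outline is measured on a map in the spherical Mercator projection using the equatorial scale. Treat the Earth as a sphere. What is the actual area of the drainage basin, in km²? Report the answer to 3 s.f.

For Mercator, h = k = sec φ (a conformal cylindrical projection has a single point scale, 1/cos φ).
Areal scale = k² = sec²φ = 1/cos²(54°) = 1/0.5878² = 2.894.
True area = apparent / (areal scale) = 84000 / 2.894 ≈ 29000 km².

29000 km²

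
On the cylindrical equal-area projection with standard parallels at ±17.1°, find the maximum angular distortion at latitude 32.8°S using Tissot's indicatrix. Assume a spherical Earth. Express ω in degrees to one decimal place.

14.7°

For cylindrical equal-area with standard parallel φ₀, h = cos φ / cos φ₀ and k = cos φ₀ / cos φ, so h·k = 1.
At 32.8°: h = 0.8794, k = 1.137; principal scales a = 1.137, b = 0.8794.
sin(ω/2) = (a − b)/(a + b) = 0.2576/2.017 = 0.1278, so ω = 2 arcsin(0.1278) ≈ 14.7°.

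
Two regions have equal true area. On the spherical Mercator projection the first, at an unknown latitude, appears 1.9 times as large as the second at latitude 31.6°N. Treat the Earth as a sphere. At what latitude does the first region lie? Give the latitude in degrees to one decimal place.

For equal true areas on Mercator, apparent areas scale as sec²φ, so the ratio is cos²φ₂ / cos²φ₁.
cos²φ₂ / cos²φ₁ = 1.9  ⇒  cos φ₁ = cos 31.6° / √1.9 = 0.8517/1.378 = 0.6179.
φ₁ = arccos(0.6179) ≈ 51.8°.

51.8°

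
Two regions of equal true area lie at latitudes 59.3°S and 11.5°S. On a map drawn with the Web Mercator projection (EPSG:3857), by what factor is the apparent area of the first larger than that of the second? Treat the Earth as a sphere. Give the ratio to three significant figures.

3.68

Mercator is conformal with k = sec φ, so areal scale = k² = sec²φ.
At 59.3°: sec²(59.3°) = 1/0.5105² = 3.837.
At 11.5°: sec²(11.5°) = 1/0.9799² = 1.041.
Ratio = 3.837/1.041 = cos²(11.5°)/cos²(59.3°) ≈ 3.68.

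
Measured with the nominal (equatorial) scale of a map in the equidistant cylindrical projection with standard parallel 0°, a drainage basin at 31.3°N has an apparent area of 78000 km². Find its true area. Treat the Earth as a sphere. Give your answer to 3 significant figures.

Plate carrée maps x = Rλ, y = Rφ. The meridian scale is h = 1 and the parallel scale is k = 1/cos φ = sec φ.
Areal scale = h·k = 1 × sec φ; at 31.3°, h = 1.000, k = 1.170, so h·k = 1.170.
True area = apparent / (areal scale) = 78000 / 1.170 ≈ 66600 km².

66600 km²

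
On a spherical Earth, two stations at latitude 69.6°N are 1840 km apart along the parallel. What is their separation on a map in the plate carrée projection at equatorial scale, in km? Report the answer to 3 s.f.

Plate carrée maps x = Rλ, y = Rφ. The meridian scale is h = 1 and the parallel scale is k = 1/cos φ = sec φ.
Along the parallel, k = sec 69.6° = 1/0.3486 = 2.869.
Map distance = 1840 × 2.869 ≈ 5280 km.

5280 km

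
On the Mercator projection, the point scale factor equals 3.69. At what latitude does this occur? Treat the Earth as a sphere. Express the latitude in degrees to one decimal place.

74.3°

Mercator scale is k = sec φ = 1/cos φ.
1/cos φ = 3.69  ⇒  cos φ = 0.2710  ⇒  φ = arccos(0.2710) ≈ 74.3°.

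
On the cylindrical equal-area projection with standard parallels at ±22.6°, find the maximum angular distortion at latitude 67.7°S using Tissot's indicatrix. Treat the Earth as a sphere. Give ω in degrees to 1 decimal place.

90.6°

A cylindrical equal-area projection with standard parallel φ₀ has meridian scale h = cos φ / cos φ₀ and parallel scale k = cos φ₀ / cos φ (so areas are preserved, h·k = 1).
At 67.7°: h = 0.4110, k = 2.433; principal scales a = 2.433, b = 0.4110.
sin(ω/2) = (a − b)/(a + b) = 2.022/2.844 = 0.7110, so ω = 2 arcsin(0.7110) ≈ 90.6°.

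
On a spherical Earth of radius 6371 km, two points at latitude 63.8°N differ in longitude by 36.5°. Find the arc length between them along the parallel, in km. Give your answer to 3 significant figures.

Arc length along a parallel = R cos φ · Δλ (with Δλ in radians).
= 6371 × cos 63.8° × (36.5° × π/180) = 6371 × 0.4415 × 0.6370 ≈ 1790 km.

1790 km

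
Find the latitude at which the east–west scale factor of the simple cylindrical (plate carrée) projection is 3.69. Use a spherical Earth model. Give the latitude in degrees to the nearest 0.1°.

Plate carrée: h = 1, k = sec φ along parallels.
sec φ = 3.69  ⇒  cos φ = 0.2710  ⇒  φ ≈ 74.3°.

74.3°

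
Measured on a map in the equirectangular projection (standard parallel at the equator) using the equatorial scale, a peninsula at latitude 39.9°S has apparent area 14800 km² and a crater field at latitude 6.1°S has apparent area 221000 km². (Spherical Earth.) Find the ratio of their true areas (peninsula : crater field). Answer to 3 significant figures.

Plate carrée has h = 1 and k = sec φ, giving areal scale sec φ; true area = (apparent area) · cos φ.
True area of peninsula: 14800 × cos(39.9°) = 14800 × 0.7672 = 11350 km².
True area of crater field: 221000 × cos(6.1°) = 221000 × 0.9943 = 219700 km².
Ratio = 11350 / 219700 ≈ 0.0517.

0.0517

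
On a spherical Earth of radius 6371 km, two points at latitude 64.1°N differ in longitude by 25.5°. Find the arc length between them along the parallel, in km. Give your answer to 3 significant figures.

1240 km

Arc length along a parallel = R cos φ · Δλ (with Δλ in radians).
= 6371 × cos 64.1° × (25.5° × π/180) = 6371 × 0.4368 × 0.4451 ≈ 1240 km.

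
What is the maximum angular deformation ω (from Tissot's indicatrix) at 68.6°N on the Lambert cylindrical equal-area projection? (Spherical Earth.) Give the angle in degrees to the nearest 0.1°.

99.8°

The Lambert cylindrical equal-area projection is the cylindrical equal-area projection with its standard parallel at the equator (φ₀ = 0). Cylindrical equal-area (φ₀ = 0°): h = cos φ / cos 0° along meridians, k = cos 0° / cos φ along parallels; h·k = 1.
At 68.6°: h = 0.3649, k = 2.741; principal scales a = 2.741, b = 0.3649.
sin(ω/2) = (a − b)/(a + b) = 2.376/3.106 = 0.7650, so ω = 2 arcsin(0.7650) ≈ 99.8°.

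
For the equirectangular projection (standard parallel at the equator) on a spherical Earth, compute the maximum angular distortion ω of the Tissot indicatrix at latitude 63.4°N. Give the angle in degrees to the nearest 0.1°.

For the equirectangular projection with φ₀ = 0 (plate carrée), h = 1 along meridians and k = sec φ along parallels.
At 63.4°: h = 1.000, k = 2.233; principal scales a = 2.233, b = 1.000.
sin(ω/2) = (a − b)/(a + b) = 1.233/3.233 = 0.3814, so ω = 2 arcsin(0.3814) ≈ 44.8°.

44.8°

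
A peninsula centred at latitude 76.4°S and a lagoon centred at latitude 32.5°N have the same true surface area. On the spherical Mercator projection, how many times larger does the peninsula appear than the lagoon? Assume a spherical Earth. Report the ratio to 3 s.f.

12.9

On Mercator, area is exaggerated by sec²φ = 1/cos²φ.
At 76.4°: sec²(76.4°) = 1/0.2351² = 18.09.
At 32.5°: sec²(32.5°) = 1/0.8434² = 1.406.
Ratio = 18.09/1.406 = cos²(32.5°)/cos²(76.4°) ≈ 12.9.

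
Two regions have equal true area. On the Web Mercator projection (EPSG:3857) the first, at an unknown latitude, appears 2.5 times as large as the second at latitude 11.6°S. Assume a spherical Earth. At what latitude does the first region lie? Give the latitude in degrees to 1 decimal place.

On Mercator, (apparent₁)/(apparent₂) = sec²φ₁ / sec²φ₂ when true areas are equal.
cos²φ₂ / cos²φ₁ = 2.5  ⇒  cos φ₁ = cos 11.6° / √2.5 = 0.9796/1.581 = 0.6195.
φ₁ = arccos(0.6195) ≈ 51.7°.

51.7°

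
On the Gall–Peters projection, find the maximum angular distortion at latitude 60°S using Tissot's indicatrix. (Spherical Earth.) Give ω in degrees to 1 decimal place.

38.9°

Gall–Peters is a cylindrical equal-area projection with standard parallels at ±45°. For cylindrical equal-area with standard parallel φ₀, h = cos φ / cos φ₀ and k = cos φ₀ / cos φ, so h·k = 1.
At 60°: h = 0.7071, k = 1.414; principal scales a = 1.414, b = 0.7071.
sin(ω/2) = (a − b)/(a + b) = 0.7071/2.121 = 0.3333, so ω = 2 arcsin(0.3333) ≈ 38.9°.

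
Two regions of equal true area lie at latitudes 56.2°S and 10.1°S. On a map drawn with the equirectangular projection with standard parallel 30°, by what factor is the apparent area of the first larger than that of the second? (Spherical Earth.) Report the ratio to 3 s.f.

1.77

The equidistant cylindrical projection with φ₀ = 30° has h = 1 (meridians true) and k = cos φ₀ / cos φ along parallels.
Areal scale at 56.2°: h·k = 1.000 × 1.557 = 1.557.
Areal scale at 10.1°: h·k = 1.000 × 0.8797 = 0.8797.
Ratio = 1.557/0.8797 ≈ 1.77.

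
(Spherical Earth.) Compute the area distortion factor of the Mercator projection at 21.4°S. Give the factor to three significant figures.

Mercator is conformal, so the point scale is isotropic: h = k = sec φ = 1/cos φ.
Areal scale = k² = sec²φ = 1/cos²(21.4°) = 1/0.9311² = 1.154.

1.15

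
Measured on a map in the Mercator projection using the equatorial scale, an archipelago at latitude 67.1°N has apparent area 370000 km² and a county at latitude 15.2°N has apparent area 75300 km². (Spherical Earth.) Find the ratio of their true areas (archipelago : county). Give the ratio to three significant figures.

On Mercator the areal scale is sec²φ, so true area = apparent × cos²φ.
True area of archipelago: 370000 × cos²(67.1°) = 370000 × 0.1514 = 56020 km².
True area of county: 75300 × cos²(15.2°) = 75300 × 0.9313 = 70120 km².
Ratio = 56020 / 70120 ≈ 0.799.

0.799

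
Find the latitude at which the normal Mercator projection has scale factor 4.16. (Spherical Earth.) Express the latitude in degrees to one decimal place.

76.1°

Mercator scale is k = sec φ = 1/cos φ.
1/cos φ = 4.16  ⇒  cos φ = 0.2404  ⇒  φ = arccos(0.2404) ≈ 76.1°.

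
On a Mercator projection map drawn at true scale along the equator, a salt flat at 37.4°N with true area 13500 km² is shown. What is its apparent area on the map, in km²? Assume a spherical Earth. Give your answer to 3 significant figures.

Mercator is conformal, so the point scale is isotropic: h = k = sec φ = 1/cos φ.
Areal scale = k² = sec²φ = 1/cos²(37.4°) = 1/0.7944² = 1.585.
Apparent area = 13500 × 1.585 ≈ 21400 km².

21400 km²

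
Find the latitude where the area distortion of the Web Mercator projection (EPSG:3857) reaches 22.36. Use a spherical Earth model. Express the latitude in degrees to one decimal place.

77.8°

Mercator areal scale is sec²φ.
sec²φ = 22.36  ⇒  cos²φ = 0.04472  ⇒  cos φ = 0.2115.
φ = arccos(0.2115) ≈ 77.8°.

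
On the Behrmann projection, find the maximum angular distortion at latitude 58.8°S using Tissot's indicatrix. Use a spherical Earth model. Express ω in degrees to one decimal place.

The Behrmann projection is cylindrical equal-area with φ₀ = 30°. A cylindrical equal-area projection with standard parallel φ₀ has meridian scale h = cos φ / cos φ₀ and parallel scale k = cos φ₀ / cos φ (so areas are preserved, h·k = 1).
At 58.8°: h = 0.5982, k = 1.672; principal scales a = 1.672, b = 0.5982.
sin(ω/2) = (a − b)/(a + b) = 1.074/2.270 = 0.4730, so ω = 2 arcsin(0.4730) ≈ 56.5°.

56.5°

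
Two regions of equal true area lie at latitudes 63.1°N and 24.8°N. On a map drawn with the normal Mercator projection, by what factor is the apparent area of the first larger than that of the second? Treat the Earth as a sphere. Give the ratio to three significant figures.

4.03

Mercator is conformal with k = sec φ, so areal scale = k² = sec²φ.
At 63.1°: sec²(63.1°) = 1/0.4524² = 4.885.
At 24.8°: sec²(24.8°) = 1/0.9078² = 1.214.
Ratio = 4.885/1.214 = cos²(24.8°)/cos²(63.1°) ≈ 4.03.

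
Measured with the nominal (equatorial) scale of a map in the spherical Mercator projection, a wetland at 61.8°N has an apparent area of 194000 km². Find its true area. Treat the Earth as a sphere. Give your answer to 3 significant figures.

Mercator is conformal, so the point scale is isotropic: h = k = sec φ = 1/cos φ.
Areal scale = k² = sec²φ = 1/cos²(61.8°) = 1/0.4726² = 4.478.
True area = apparent / (areal scale) = 194000 / 4.478 ≈ 43300 km².

43300 km²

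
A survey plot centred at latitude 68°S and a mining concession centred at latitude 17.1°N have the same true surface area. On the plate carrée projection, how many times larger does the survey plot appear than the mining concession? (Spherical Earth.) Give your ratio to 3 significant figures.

2.55

For the equirectangular projection with φ₀ = 0 (plate carrée), h = 1 along meridians and k = sec φ along parallels.
Areal scale at 68°: h·k = 1.000 × 2.669 = 2.669.
Areal scale at 17.1°: h·k = 1.000 × 1.046 = 1.046.
Ratio = 2.669/1.046 ≈ 2.55.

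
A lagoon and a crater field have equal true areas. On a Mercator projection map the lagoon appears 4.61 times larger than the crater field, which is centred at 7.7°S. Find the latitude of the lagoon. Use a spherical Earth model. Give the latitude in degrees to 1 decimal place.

62.5°

On Mercator, (apparent₁)/(apparent₂) = sec²φ₁ / sec²φ₂ when true areas are equal.
cos²φ₂ / cos²φ₁ = 4.61  ⇒  cos φ₁ = cos 7.7° / √4.61 = 0.9910/2.147 = 0.4615.
φ₁ = arccos(0.4615) ≈ 62.5°.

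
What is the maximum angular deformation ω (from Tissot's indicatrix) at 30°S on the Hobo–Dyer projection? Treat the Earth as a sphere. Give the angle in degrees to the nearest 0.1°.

10.0°

The Hobo–Dyer projection is cylindrical equal-area with φ₀ = 37.5°. A cylindrical equal-area projection with standard parallel φ₀ has meridian scale h = cos φ / cos φ₀ and parallel scale k = cos φ₀ / cos φ (so areas are preserved, h·k = 1).
At 30°: h = 1.092, k = 0.9161; principal scales a = 1.092, b = 0.9161.
sin(ω/2) = (a − b)/(a + b) = 0.1755/2.008 = 0.08742, so ω = 2 arcsin(0.08742) ≈ 10.0°.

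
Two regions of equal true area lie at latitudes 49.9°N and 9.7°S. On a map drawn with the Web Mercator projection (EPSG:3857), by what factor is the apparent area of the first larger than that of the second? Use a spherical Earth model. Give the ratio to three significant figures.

2.34

Mercator is conformal with k = sec φ, so areal scale = k² = sec²φ.
At 49.9°: sec²(49.9°) = 1/0.6441² = 2.410.
At 9.7°: sec²(9.7°) = 1/0.9857² = 1.029.
Ratio = 2.410/1.029 = cos²(9.7°)/cos²(49.9°) ≈ 2.34.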